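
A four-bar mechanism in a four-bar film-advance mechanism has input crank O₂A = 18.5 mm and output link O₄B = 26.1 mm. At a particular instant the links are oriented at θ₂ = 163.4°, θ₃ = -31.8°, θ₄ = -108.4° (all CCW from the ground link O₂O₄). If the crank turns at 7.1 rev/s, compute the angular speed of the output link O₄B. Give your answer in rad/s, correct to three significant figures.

ω₂ = 44.61 rad/s (from 7.1 rev/s).
Differentiating the loop-closure r₂e^{iθ₂}+r₃e^{iθ₃}=r₁+r₄e^{iθ₄} gives r₂ω₂e^{iθ₂}+r₃ω₃e^{iθ₃}=r₄ω₄e^{iθ₄}.
Eliminating the other unknown: ω₄ = r₂ω₂ sin(θ₂−θ₃) / [r₄ sin(θ₄−θ₃)].
Numerator sine = -0.26219; denominator sine = -0.97278.
Result = 0.0185·44.61·(-0.26219) / (0.0261·(-0.97278)) = +8.5226 rad/s; magnitude 8.5226 rad/s.

8.52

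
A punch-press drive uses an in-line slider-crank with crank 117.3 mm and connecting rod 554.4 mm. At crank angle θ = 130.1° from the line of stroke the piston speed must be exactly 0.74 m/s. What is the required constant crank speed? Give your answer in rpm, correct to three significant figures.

91.4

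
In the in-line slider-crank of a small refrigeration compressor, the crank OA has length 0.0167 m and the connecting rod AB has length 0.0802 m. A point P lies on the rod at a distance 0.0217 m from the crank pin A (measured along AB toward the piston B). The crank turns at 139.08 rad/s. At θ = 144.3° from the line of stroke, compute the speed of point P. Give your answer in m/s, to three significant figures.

1.89

ω = 139.1 rad/s.  Crank-pin speed |V_A| = rω = 2.3226 m/s, perpendicular to OA.
Rod angle: sinφ = −(r/L) sinθ ⇒ φ = -6.979°; ω_rod = −rω cosθ/√(L²−r²sin²θ) = +23.694 rad/s.
V_P = V_A + ω_rod × AP, with AP = 0.0217 m along the rod.
Components: V_Px = −rω sinθ − a·ω_rod·sinφ = -1.2929 m/s;  V_Py = rω cosθ + a·ω_rod·cosφ = -1.3758 m/s.
|V_P| = √(V_Px² + V_Py²) = 1.888 m/s.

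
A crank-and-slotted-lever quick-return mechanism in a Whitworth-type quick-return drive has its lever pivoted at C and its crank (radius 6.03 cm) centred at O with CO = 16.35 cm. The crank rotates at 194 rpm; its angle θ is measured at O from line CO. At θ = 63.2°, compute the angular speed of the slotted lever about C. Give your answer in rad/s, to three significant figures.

4.18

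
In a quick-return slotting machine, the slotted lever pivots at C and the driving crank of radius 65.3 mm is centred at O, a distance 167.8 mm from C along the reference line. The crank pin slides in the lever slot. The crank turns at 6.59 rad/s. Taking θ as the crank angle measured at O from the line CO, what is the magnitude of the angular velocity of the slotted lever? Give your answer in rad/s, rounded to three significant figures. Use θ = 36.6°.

1.72

ω = 6.59 rad/s
Crank pin A relative to C: A = (d + r cosθ, r sinθ); lever angle φ = atan2(r sinθ, d + r cosθ).
Differentiating tanφ: φ̇ = rω(d cosθ + r)/(d² + r² + 2dr cosθ).
d² + r² + 2dr cosθ = |CA|² = 0.0500144 m²;  d cosθ + r = +0.20001 m.
|ω_lever| = |0.0653·6.59·+0.20001| / 0.0500144 = 1.7209 rad/s.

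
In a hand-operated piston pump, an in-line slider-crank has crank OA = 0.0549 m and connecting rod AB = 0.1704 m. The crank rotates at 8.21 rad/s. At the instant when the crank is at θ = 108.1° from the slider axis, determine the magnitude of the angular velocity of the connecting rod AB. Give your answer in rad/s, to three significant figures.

ω = 8.21 rad/s
The rod makes angle φ with the slider axis where L sinφ = r sinθ; differentiating, L cosφ·φ̇ = r ω cosθ.
L cosφ = √(L² − r² sin²θ) = 0.16221 m.
|ω_rod| = r ω |cosθ| / √(L² − r² sin²θ) = 0.0549·8.21·0.31068/0.16221 = 0.86325 rad/s.

0.863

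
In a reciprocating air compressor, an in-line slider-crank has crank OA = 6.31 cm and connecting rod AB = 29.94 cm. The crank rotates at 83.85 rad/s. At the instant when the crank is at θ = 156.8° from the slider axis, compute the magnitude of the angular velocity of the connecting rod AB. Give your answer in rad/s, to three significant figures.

16.3

ω = 83.85 rad/s
The rod makes angle φ with the slider axis where L sinφ = r sinθ; differentiating, L cosφ·φ̇ = r ω cosθ.
L cosφ = √(L² − r² sin²θ) = 0.29837 m.
|ω_rod| = r ω |cosθ| / √(L² − r² sin²θ) = 0.0631·83.85·0.91914/0.29837 = 16.299 rad/s.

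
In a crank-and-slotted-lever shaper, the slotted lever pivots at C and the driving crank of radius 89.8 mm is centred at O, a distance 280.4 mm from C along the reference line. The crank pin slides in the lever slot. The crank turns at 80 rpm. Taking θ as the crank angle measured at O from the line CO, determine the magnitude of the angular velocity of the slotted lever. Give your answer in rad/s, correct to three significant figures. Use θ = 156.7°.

3.12

ω = 8.378 rad/s (from 80 rpm).
Crank pin A relative to C: A = (d + r cosθ, r sinθ); lever angle φ = atan2(r sinθ, d + r cosθ).
Differentiating tanφ: φ̇ = rω(d cosθ + r)/(d² + r² + 2dr cosθ).
d² + r² + 2dr cosθ = |CA|² = 0.0404354 m²;  d cosθ + r = -0.16773 m.
|ω_lever| = |0.0898·8.378·-0.16773| / 0.0404354 = 3.1207 rad/s.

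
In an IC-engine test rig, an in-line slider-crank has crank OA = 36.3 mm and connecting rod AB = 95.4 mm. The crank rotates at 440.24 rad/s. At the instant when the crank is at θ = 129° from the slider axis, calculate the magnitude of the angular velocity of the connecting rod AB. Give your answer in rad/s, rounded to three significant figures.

ω = 440.2 rad/s
The rod makes angle φ with the slider axis where L sinφ = r sinθ; differentiating, L cosφ·φ̇ = r ω cosθ.
L cosφ = √(L² − r² sin²θ) = 0.091134 m.
|ω_rod| = r ω |cosθ| / √(L² − r² sin²θ) = 0.0363·440.2·0.62932/0.091134 = 110.35 rad/s.

110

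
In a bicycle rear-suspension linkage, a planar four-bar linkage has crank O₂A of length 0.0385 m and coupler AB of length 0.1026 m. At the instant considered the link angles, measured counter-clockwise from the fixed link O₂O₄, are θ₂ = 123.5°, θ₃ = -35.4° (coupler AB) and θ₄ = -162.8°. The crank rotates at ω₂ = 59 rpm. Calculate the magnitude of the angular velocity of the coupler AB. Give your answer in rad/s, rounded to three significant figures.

2.80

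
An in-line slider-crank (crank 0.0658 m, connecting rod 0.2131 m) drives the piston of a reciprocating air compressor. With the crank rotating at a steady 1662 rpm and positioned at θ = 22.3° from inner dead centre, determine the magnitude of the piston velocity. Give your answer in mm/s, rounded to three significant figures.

ω = 2π·1662/60 = 174 rad/s
For an in-line slider-crank, x = r cosθ + √(L² − r² sin²θ), so v = −rω sinθ·[1 + r cosθ/√(L² − r² sin²θ)].
With r = 0.0658 m, L = 0.2131 m, θ = 22.3°: √(L² − r² sin²θ) = 0.21163 m.
v = −0.0658·174·0.37946·[1 + 0.0658·0.92521/0.21163] = -5.5956 m/s.
|v| = 5.5956 m/s = 5595.6 mm/s.

5600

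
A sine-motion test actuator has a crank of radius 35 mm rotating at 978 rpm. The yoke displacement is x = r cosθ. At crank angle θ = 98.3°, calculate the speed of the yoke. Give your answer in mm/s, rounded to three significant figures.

ω = 102.4 rad/s (from 978 rpm).
x = r cosθ ⇒ ẋ = −rω sinθ.
|v| = rω|sinθ| = 0.035·102.4·|sin 98.3°| = 3.547 m/s = 3547 mm/s.

3550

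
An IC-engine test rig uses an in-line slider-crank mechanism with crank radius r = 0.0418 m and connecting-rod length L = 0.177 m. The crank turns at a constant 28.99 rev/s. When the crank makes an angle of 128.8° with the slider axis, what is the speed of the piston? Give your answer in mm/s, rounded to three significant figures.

5040

ω = 2π·29 = 182.1 rad/s
For an in-line slider-crank, x = r cosθ + √(L² − r² sin²θ), so v = −rω sinθ·[1 + r cosθ/√(L² − r² sin²θ)].
With r = 0.0418 m, L = 0.177 m, θ = 128.8°: √(L² − r² sin²θ) = 0.17398 m.
v = −0.0418·182.1·0.77934·[1 + 0.0418·-0.62660/0.17398] = -5.0404 m/s.
|v| = 5.0404 m/s = 5040.4 mm/s.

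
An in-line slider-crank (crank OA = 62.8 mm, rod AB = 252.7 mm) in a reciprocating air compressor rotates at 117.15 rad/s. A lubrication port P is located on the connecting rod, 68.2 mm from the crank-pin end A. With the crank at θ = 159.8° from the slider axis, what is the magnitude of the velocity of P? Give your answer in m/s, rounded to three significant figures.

5.57

ω = 117.2 rad/s.  Crank-pin speed |V_A| = rω = 7.357 m/s, perpendicular to OA.
Rod angle: sinφ = −(r/L) sinθ ⇒ φ = -4.923°; ω_rod = −rω cosθ/√(L²−r²sin²θ) = +27.424 rad/s.
V_P = V_A + ω_rod × AP, with AP = 0.0682 m along the rod.
Components: V_Px = −rω sinθ − a·ω_rod·sinφ = -2.3799 m/s;  V_Py = rω cosθ + a·ω_rod·cosφ = -5.0411 m/s.
|V_P| = √(V_Px² + V_Py²) = 5.5746 m/s.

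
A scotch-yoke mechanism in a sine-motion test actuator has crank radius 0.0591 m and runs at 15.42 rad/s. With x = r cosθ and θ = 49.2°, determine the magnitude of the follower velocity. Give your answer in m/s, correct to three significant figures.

ω = 15.42 rad/s
x = r cosθ ⇒ ẋ = −rω sinθ.
|v| = rω|sinθ| = 0.0591·15.42·|sin 49.2°| = 0.68987 m/s.

0.690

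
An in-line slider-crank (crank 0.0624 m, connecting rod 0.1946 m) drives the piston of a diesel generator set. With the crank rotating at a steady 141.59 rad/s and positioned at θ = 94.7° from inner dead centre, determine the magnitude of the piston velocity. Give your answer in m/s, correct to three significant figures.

8.56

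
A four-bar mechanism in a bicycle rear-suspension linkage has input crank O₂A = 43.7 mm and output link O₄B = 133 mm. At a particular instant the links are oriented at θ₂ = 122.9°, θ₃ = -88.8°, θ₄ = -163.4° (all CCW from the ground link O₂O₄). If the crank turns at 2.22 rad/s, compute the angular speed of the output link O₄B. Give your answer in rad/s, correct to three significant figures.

ω₂ = 2.22 rad/s
Differentiating the loop-closure r₂e^{iθ₂}+r₃e^{iθ₃}=r₁+r₄e^{iθ₄} gives r₂ω₂e^{iθ₂}+r₃ω₃e^{iθ₃}=r₄ω₄e^{iθ₄}.
Eliminating the other unknown: ω₄ = r₂ω₂ sin(θ₂−θ₃) / [r₄ sin(θ₄−θ₃)].
Numerator sine = -0.52547; denominator sine = -0.96410.
Result = 0.0437·2.22·(-0.52547) / (0.133·(-0.96410)) = +0.39757 rad/s; magnitude 0.39757 rad/s.

0.398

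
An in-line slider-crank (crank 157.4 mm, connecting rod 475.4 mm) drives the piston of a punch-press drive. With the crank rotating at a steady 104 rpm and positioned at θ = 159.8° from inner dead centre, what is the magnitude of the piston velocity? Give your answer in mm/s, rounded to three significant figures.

ω = 2π·104/60 = 10.89 rad/s
For an in-line slider-crank, x = r cosθ + √(L² − r² sin²θ), so v = −rω sinθ·[1 + r cosθ/√(L² − r² sin²θ)].
With r = 0.1574 m, L = 0.4754 m, θ = 159.8°: √(L² − r² sin²θ) = 0.47228 m.
v = −0.1574·10.89·0.34530·[1 + 0.1574·-0.93849/0.47228] = -0.40678 m/s.
|v| = 0.40678 m/s = 406.78 mm/s.

407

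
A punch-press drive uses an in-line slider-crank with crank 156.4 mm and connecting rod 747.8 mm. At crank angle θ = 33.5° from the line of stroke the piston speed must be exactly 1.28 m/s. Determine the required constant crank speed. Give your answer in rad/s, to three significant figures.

12.6

For an in-line slider-crank, |v_piston| = rω|sinθ|·[1 + r cosθ/√(L² − r² sin²θ)].
With r = 0.1564 m, L = 0.7478 m, θ = 33.5°: the bracketed kinematic factor |dx/dθ| = 0.10148 m.
ω = v/|dx/dθ| = 1.28/0.10148 = 12.613 rad/s.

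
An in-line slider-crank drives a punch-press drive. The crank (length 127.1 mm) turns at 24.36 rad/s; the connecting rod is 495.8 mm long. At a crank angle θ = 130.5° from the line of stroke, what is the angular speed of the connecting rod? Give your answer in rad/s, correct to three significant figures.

4.13

ω = 24.36 rad/s
The rod makes angle φ with the slider axis where L sinφ = r sinθ; differentiating, L cosφ·φ̇ = r ω cosθ.
L cosφ = √(L² − r² sin²θ) = 0.48629 m.
|ω_rod| = r ω |cosθ| / √(L² − r² sin²θ) = 0.1271·24.36·0.64945/0.48629 = 4.135 rad/s.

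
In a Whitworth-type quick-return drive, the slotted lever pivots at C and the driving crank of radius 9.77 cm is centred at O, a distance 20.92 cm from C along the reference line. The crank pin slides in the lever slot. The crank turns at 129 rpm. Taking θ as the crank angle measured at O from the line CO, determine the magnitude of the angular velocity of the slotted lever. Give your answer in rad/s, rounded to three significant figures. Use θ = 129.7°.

ω = 13.51 rad/s (from 129 rpm).
Crank pin A relative to C: A = (d + r cosθ, r sinθ); lever angle φ = atan2(r sinθ, d + r cosθ).
Differentiating tanφ: φ̇ = rω(d cosθ + r)/(d² + r² + 2dr cosθ).
d² + r² + 2dr cosθ = |CA|² = 0.0271986 m²;  d cosθ + r = -0.03593 m.
|ω_lever| = |0.0977·13.51·-0.03593| / 0.0271986 = 1.7435 rad/s.

1.74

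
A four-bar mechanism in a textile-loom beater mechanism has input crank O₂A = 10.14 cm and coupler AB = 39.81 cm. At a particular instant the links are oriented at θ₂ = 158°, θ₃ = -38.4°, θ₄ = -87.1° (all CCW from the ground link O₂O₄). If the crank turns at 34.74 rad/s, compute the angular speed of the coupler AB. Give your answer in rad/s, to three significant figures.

ω₂ = 34.74 rad/s
Differentiating the loop-closure r₂e^{iθ₂}+r₃e^{iθ₃}=r₁+r₄e^{iθ₄} gives r₂ω₂e^{iθ₂}+r₃ω₃e^{iθ₃}=r₄ω₄e^{iθ₄}.
Eliminating the other unknown: ω₃ = r₂ω₂ sin(θ₄−θ₂) / [r₃ sin(θ₃−θ₄)].
Numerator sine = +0.90704; denominator sine = +0.75126.
Result = 0.1014·34.74·(+0.90704) / (0.3981·(+0.75126)) = +10.683 rad/s; magnitude 10.683 rad/s.

10.7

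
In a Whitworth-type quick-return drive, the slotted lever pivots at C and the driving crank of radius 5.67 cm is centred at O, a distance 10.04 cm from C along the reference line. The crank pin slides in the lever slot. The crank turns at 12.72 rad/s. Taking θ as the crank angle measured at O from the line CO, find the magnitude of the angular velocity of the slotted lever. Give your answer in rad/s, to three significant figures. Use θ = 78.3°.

3.56

ω = 12.72 rad/s
Crank pin A relative to C: A = (d + r cosθ, r sinθ); lever angle φ = atan2(r sinθ, d + r cosθ).
Differentiating tanφ: φ̇ = rω(d cosθ + r)/(d² + r² + 2dr cosθ).
d² + r² + 2dr cosθ = |CA|² = 0.0156039 m²;  d cosθ + r = +0.07706 m.
|ω_lever| = |0.0567·12.72·+0.07706| / 0.0156039 = 3.5618 rad/s.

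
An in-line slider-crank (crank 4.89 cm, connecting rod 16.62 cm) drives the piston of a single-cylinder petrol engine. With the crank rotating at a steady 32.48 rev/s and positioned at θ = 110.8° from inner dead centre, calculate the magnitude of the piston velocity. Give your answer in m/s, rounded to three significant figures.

8.32

ω = 2π·32.5 = 204.1 rad/s
For an in-line slider-crank, x = r cosθ + √(L² − r² sin²θ), so v = −rω sinθ·[1 + r cosθ/√(L² − r² sin²θ)].
With r = 0.0489 m, L = 0.1662 m, θ = 110.8°: √(L² − r² sin²θ) = 0.15979 m.
v = −0.0489·204.1·0.93483·[1 + 0.0489·-0.35511/0.15979] = -8.3152 m/s.
|v| = 8.3152 m/s.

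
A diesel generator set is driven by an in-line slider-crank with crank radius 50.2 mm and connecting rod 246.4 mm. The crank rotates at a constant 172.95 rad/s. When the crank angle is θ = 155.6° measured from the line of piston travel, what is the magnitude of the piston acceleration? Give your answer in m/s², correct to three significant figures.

ω = 172.9 rad/s
x(θ) = r cosθ + √(L² − r² sin²θ); with ω constant, a = ω²·d²x/dθ².
d²x/dθ² = −r cosθ − r²(cos2θ)/√u − r⁴ sin²2θ/(4u^{3/2}),  u = L² − r² sin²θ = 0.0602829 m².
Substituting r = 0.0502 m, L = 0.2464 m, θ = 155.6°: d²x/dθ² = +0.038895 m.
a = ω²·d²x/dθ² = (172.9)²·(+0.038895) = +1163.4 m/s²;  |a| = 1163.4 m/s².

1160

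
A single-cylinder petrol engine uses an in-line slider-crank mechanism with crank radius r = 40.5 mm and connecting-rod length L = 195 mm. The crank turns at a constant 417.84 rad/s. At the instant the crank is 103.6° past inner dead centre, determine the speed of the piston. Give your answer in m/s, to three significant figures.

15.6

ω = 417.8 rad/s
For an in-line slider-crank, x = r cosθ + √(L² − r² sin²θ), so v = −rω sinθ·[1 + r cosθ/√(L² − r² sin²θ)].
With r = 0.0405 m, L = 0.195 m, θ = 103.6°: √(L² − r² sin²θ) = 0.19099 m.
v = −0.0405·417.8·0.97196·[1 + 0.0405·-0.23514/0.19099] = -15.628 m/s.
|v| = 15.628 m/s.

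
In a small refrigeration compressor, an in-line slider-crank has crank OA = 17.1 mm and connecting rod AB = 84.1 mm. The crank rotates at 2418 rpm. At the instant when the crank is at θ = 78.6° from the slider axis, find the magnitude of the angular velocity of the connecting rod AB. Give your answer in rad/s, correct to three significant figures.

ω = 253.2 rad/s (converted from 2418 rpm).
The rod makes angle φ with the slider axis where L sinφ = r sinθ; differentiating, L cosφ·φ̇ = r ω cosθ.
L cosφ = √(L² − r² sin²θ) = 0.082413 m.
|ω_rod| = r ω |cosθ| / √(L² − r² sin²θ) = 0.0171·253.2·0.19766/0.082413 = 10.385 rad/s.

10.4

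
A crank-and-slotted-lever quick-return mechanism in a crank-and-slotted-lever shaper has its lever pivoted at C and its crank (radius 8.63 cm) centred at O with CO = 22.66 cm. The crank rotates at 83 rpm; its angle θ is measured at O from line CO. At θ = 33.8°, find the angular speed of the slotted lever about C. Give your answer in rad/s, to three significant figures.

2.26

ω = 8.692 rad/s (from 83 rpm).
Crank pin A relative to C: A = (d + r cosθ, r sinθ); lever angle φ = atan2(r sinθ, d + r cosθ).
Differentiating tanφ: φ̇ = rω(d cosθ + r)/(d² + r² + 2dr cosθ).
d² + r² + 2dr cosθ = |CA|² = 0.091296 m²;  d cosθ + r = +0.2746 m.
|ω_lever| = |0.0863·8.692·+0.2746| / 0.091296 = 2.2561 rad/s.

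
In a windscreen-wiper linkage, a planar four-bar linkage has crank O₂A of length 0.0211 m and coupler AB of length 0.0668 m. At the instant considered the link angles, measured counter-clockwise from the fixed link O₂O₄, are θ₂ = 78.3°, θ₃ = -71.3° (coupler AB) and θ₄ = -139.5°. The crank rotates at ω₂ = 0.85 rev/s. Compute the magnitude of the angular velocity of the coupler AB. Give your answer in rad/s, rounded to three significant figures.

ω₂ = 5.341 rad/s (from 0.85 rev/s).
Differentiating the loop-closure r₂e^{iθ₂}+r₃e^{iθ₃}=r₁+r₄e^{iθ₄} gives r₂ω₂e^{iθ₂}+r₃ω₃e^{iθ₃}=r₄ω₄e^{iθ₄}.
Eliminating the other unknown: ω₃ = r₂ω₂ sin(θ₄−θ₂) / [r₃ sin(θ₃−θ₄)].
Numerator sine = +0.61291; denominator sine = +0.92849.
Result = 0.0211·5.341·(+0.61291) / (0.0668·(+0.92849)) = +1.1136 rad/s; magnitude 1.1136 rad/s.

1.11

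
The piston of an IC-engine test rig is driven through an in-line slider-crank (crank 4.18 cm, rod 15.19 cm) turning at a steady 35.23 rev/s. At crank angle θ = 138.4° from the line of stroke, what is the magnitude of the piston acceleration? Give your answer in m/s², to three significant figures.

1450

ω = 2π·35.2 = 221.4 rad/s
x(θ) = r cosθ + √(L² − r² sin²θ); with ω constant, a = ω²·d²x/dθ².
d²x/dθ² = −r cosθ − r²(cos2θ)/√u − r⁴ sin²2θ/(4u^{3/2}),  u = L² − r² sin²θ = 0.0223034 m².
Substituting r = 0.0418 m, L = 0.1519 m, θ = 138.4°: d²x/dθ² = +0.029647 m.
a = ω²·d²x/dθ² = (221.4)²·(+0.029647) = +1452.7 m/s²;  |a| = 1452.7 m/s².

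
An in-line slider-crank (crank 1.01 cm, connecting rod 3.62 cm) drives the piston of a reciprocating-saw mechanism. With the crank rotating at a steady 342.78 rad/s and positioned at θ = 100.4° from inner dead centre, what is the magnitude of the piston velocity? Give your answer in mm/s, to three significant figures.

ω = 342.8 rad/s
For an in-line slider-crank, x = r cosθ + √(L² − r² sin²θ), so v = −rω sinθ·[1 + r cosθ/√(L² − r² sin²θ)].
With r = 0.0101 m, L = 0.0362 m, θ = 100.4°: √(L² − r² sin²θ) = 0.03481 m.
v = −0.0101·342.8·0.98357·[1 + 0.0101·-0.18052/0.03481] = -3.2268 m/s.
|v| = 3.2268 m/s = 3226.8 mm/s.

3230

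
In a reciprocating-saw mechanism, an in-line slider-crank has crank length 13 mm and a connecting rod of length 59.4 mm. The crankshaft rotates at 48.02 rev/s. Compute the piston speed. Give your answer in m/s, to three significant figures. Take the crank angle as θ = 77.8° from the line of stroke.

4.02

ω = 2π·48 = 301.7 rad/s
For an in-line slider-crank, x = r cosθ + √(L² − r² sin²θ), so v = −rω sinθ·[1 + r cosθ/√(L² − r² sin²θ)].
With r = 0.013 m, L = 0.0594 m, θ = 77.8°: √(L² − r² sin²θ) = 0.058025 m.
v = −0.013·301.7·0.97742·[1 + 0.013·0.21132/0.058025] = -4.0153 m/s.
|v| = 4.0153 m/s.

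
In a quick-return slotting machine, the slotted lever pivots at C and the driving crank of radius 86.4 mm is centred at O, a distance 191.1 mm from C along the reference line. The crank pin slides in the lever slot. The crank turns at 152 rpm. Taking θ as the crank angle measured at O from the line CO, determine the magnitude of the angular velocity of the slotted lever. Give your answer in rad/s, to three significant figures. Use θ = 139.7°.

4.34

ω = 15.92 rad/s (from 152 rpm).
Crank pin A relative to C: A = (d + r cosθ, r sinθ); lever angle φ = atan2(r sinθ, d + r cosθ).
Differentiating tanφ: φ̇ = rω(d cosθ + r)/(d² + r² + 2dr cosθ).
d² + r² + 2dr cosθ = |CA|² = 0.0187993 m²;  d cosθ + r = -0.059346 m.
|ω_lever| = |0.0864·15.92·-0.059346| / 0.0187993 = 4.3415 rad/s.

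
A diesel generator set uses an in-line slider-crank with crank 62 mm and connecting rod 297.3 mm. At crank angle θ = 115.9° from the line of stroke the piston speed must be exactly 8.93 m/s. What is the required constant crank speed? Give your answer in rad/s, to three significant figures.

176

For an in-line slider-crank, |v_piston| = rω|sinθ|·[1 + r cosθ/√(L² − r² sin²θ)].
With r = 0.062 m, L = 0.2973 m, θ = 115.9°: the bracketed kinematic factor |dx/dθ| = 0.0506 m.
ω = v/|dx/dθ| = 8.93/0.0506 = 176.48 rad/s.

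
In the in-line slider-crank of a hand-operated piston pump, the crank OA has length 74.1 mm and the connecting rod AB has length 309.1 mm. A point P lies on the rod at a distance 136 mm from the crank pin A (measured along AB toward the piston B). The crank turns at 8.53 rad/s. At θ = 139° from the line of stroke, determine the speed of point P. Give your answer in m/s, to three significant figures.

0.466

ω = 8.53 rad/s.  Crank-pin speed |V_A| = rω = 0.63207 m/s, perpendicular to OA.
Rod angle: sinφ = −(r/L) sinθ ⇒ φ = -9.049°; ω_rod = −rω cosθ/√(L²−r²sin²θ) = +1.5627 rad/s.
V_P = V_A + ω_rod × AP, with AP = 0.136 m along the rod.
Components: V_Px = −rω sinθ − a·ω_rod·sinφ = -0.38125 m/s;  V_Py = rω cosθ + a·ω_rod·cosφ = -0.26714 m/s.
|V_P| = √(V_Px² + V_Py²) = 0.46553 m/s.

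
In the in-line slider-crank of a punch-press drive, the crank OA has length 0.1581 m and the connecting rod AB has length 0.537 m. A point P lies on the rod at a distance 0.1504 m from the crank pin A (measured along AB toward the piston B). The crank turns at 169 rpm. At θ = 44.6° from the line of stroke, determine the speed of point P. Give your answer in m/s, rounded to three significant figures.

ω = 17.7 rad/s.  Crank-pin speed |V_A| = rω = 2.798 m/s, perpendicular to OA.
Rod angle: sinφ = −(r/L) sinθ ⇒ φ = -11.930°; ω_rod = −rω cosθ/√(L²−r²sin²θ) = -3.7919 rad/s.
V_P = V_A + ω_rod × AP, with AP = 0.1504 m along the rod.
Components: V_Px = −rω sinθ − a·ω_rod·sinφ = -2.0825 m/s;  V_Py = rω cosθ + a·ω_rod·cosφ = +1.4343 m/s.
|V_P| = √(V_Px² + V_Py²) = 2.5286 m/s.

2.53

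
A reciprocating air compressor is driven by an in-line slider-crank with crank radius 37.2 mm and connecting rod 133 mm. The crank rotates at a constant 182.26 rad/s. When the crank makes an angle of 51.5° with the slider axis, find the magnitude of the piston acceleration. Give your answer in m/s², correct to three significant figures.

ω = 182.3 rad/s
x(θ) = r cosθ + √(L² − r² sin²θ); with ω constant, a = ω²·d²x/dθ².
d²x/dθ² = −r cosθ − r²(cos2θ)/√u − r⁴ sin²2θ/(4u^{3/2}),  u = L² − r² sin²θ = 0.0168414 m².
Substituting r = 0.0372 m, L = 0.133 m, θ = 51.5°: d²x/dθ² = -0.020967 m.
a = ω²·d²x/dθ² = (182.3)²·(-0.020967) = -696.49 m/s²;  |a| = 696.49 m/s².

696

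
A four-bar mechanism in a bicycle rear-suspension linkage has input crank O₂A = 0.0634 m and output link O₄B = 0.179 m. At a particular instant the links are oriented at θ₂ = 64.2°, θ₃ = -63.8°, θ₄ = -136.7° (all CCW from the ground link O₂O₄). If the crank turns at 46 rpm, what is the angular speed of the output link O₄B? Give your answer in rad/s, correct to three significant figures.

ω₂ = 4.817 rad/s (from 46 rpm).
Differentiating the loop-closure r₂e^{iθ₂}+r₃e^{iθ₃}=r₁+r₄e^{iθ₄} gives r₂ω₂e^{iθ₂}+r₃ω₃e^{iθ₃}=r₄ω₄e^{iθ₄}.
Eliminating the other unknown: ω₄ = r₂ω₂ sin(θ₂−θ₃) / [r₄ sin(θ₄−θ₃)].
Numerator sine = +0.78801; denominator sine = -0.95579.
Result = 0.0634·4.817·(+0.78801) / (0.179·(-0.95579)) = -1.4067 rad/s; magnitude 1.4067 rad/s.

1.41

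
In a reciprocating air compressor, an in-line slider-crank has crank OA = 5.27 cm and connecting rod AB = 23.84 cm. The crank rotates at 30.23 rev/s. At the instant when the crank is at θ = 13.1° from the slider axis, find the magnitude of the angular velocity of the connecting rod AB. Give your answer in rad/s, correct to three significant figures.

40.9

ω = 189.9 rad/s (converted from 30.23 rev/s).
The rod makes angle φ with the slider axis where L sinφ = r sinθ; differentiating, L cosφ·φ̇ = r ω cosθ.
L cosφ = √(L² − r² sin²θ) = 0.2381 m.
|ω_rod| = r ω |cosθ| / √(L² − r² sin²θ) = 0.0527·189.9·0.97398/0.2381 = 40.946 rad/s.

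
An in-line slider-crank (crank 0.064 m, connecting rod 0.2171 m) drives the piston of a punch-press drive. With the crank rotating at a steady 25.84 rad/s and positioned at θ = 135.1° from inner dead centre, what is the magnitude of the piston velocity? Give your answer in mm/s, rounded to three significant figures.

ω = 25.84 rad/s
For an in-line slider-crank, x = r cosθ + √(L² − r² sin²θ), so v = −rω sinθ·[1 + r cosθ/√(L² − r² sin²θ)].
With r = 0.064 m, L = 0.2171 m, θ = 135.1°: √(L² − r² sin²θ) = 0.21235 m.
v = −0.064·25.84·0.70587·[1 + 0.064·-0.70834/0.21235] = -0.91813 m/s.
|v| = 0.91813 m/s = 918.13 mm/s.

918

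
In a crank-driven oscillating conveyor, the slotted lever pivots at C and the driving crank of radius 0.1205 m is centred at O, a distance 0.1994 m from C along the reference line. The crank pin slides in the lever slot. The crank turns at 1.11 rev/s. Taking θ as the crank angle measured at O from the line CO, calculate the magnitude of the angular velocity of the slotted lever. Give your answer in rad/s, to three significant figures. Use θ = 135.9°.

0.965

ω = 6.974 rad/s (from 1.11 rev/s).
Crank pin A relative to C: A = (d + r cosθ, r sinθ); lever angle φ = atan2(r sinθ, d + r cosθ).
Differentiating tanφ: φ̇ = rω(d cosθ + r)/(d² + r² + 2dr cosθ).
d² + r² + 2dr cosθ = |CA|² = 0.0197708 m²;  d cosθ + r = -0.022694 m.
|ω_lever| = |0.1205·6.974·-0.022694| / 0.0197708 = 0.96468 rad/s.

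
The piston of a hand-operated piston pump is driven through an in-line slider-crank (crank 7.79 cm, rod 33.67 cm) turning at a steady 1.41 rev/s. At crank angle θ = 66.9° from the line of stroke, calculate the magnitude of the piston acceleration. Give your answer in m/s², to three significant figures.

1.41

ω = 2π·1.41 = 8.859 rad/s
x(θ) = r cosθ + √(L² − r² sin²θ); with ω constant, a = ω²·d²x/dθ².
d²x/dθ² = −r cosθ − r²(cos2θ)/√u − r⁴ sin²2θ/(4u^{3/2}),  u = L² − r² sin²θ = 0.108233 m².
Substituting r = 0.0779 m, L = 0.3367 m, θ = 66.9°: d²x/dθ² = -0.017931 m.
a = ω²·d²x/dθ² = (8.859)²·(-0.017931) = -1.4073 m/s²;  |a| = 1.4073 m/s².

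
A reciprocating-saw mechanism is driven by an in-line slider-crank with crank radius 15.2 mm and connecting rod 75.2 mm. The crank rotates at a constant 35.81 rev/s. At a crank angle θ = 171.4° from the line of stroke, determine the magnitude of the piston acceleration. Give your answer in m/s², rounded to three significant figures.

ω = 2π·35.8 = 225 rad/s
x(θ) = r cosθ + √(L² − r² sin²θ); with ω constant, a = ω²·d²x/dθ².
d²x/dθ² = −r cosθ − r²(cos2θ)/√u − r⁴ sin²2θ/(4u^{3/2}),  u = L² − r² sin²θ = 0.00564987 m².
Substituting r = 0.0152 m, L = 0.0752 m, θ = 171.4°: d²x/dθ² = +0.01209 m.
a = ω²·d²x/dθ² = (225)²·(+0.01209) = +612.06 m/s²;  |a| = 612.06 m/s².

612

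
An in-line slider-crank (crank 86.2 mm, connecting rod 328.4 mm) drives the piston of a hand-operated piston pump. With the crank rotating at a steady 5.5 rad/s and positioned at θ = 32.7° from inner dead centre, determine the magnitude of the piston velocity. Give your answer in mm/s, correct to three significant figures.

313

ω = 5.5 rad/s
For an in-line slider-crank, x = r cosθ + √(L² − r² sin²θ), so v = −rω sinθ·[1 + r cosθ/√(L² − r² sin²θ)].
With r = 0.0862 m, L = 0.3284 m, θ = 32.7°: √(L² − r² sin²θ) = 0.32508 m.
v = −0.0862·5.5·0.54024·[1 + 0.0862·0.84151/0.32508] = -0.31328 m/s.
|v| = 0.31328 m/s = 313.28 mm/s.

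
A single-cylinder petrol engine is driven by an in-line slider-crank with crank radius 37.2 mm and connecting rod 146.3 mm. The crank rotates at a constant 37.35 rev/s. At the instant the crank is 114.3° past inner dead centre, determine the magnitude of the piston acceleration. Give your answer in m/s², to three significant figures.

1190

ω = 2π·37.4 = 234.7 rad/s
x(θ) = r cosθ + √(L² − r² sin²θ); with ω constant, a = ω²·d²x/dθ².
d²x/dθ² = −r cosθ − r²(cos2θ)/√u − r⁴ sin²2θ/(4u^{3/2}),  u = L² − r² sin²θ = 0.0202542 m².
Substituting r = 0.0372 m, L = 0.1463 m, θ = 114.3°: d²x/dθ² = +0.021645 m.
a = ω²·d²x/dθ² = (234.7)²·(+0.021645) = +1192.1 m/s²;  |a| = 1192.1 m/s².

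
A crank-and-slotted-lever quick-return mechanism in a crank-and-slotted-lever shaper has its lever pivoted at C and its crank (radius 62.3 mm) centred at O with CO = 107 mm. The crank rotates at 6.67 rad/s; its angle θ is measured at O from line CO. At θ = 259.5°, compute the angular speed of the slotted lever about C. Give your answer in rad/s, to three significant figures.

1.38

ω = 6.67 rad/s
Crank pin A relative to C: A = (d + r cosθ, r sinθ); lever angle φ = atan2(r sinθ, d + r cosθ).
Differentiating tanφ: φ̇ = rω(d cosθ + r)/(d² + r² + 2dr cosθ).
d² + r² + 2dr cosθ = |CA|² = 0.0129007 m²;  d cosθ + r = +0.042801 m.
|ω_lever| = |0.0623·6.67·+0.042801| / 0.0129007 = 1.3786 rad/s.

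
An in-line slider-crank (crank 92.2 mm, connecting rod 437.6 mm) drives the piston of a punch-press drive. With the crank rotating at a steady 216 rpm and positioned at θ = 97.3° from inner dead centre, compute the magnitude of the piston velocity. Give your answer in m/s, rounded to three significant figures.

2.01

ω = 2π·216/60 = 22.62 rad/s
For an in-line slider-crank, x = r cosθ + √(L² − r² sin²θ), so v = −rω sinθ·[1 + r cosθ/√(L² − r² sin²θ)].
With r = 0.0922 m, L = 0.4376 m, θ = 97.3°: √(L² − r² sin²θ) = 0.42794 m.
v = −0.0922·22.62·0.99189·[1 + 0.0922·-0.12706/0.42794] = -2.012 m/s.
|v| = 2.012 m/s.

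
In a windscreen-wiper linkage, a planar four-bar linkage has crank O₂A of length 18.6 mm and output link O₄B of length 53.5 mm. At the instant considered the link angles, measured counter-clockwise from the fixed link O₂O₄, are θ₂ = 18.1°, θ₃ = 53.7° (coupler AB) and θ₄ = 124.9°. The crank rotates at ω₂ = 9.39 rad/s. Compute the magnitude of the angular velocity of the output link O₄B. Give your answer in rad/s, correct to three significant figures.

ω₂ = 9.39 rad/s
Differentiating the loop-closure r₂e^{iθ₂}+r₃e^{iθ₃}=r₁+r₄e^{iθ₄} gives r₂ω₂e^{iθ₂}+r₃ω₃e^{iθ₃}=r₄ω₄e^{iθ₄}.
Eliminating the other unknown: ω₄ = r₂ω₂ sin(θ₂−θ₃) / [r₄ sin(θ₄−θ₃)].
Numerator sine = -0.58212; denominator sine = +0.94665.
Result = 0.0186·9.39·(-0.58212) / (0.0535·(+0.94665)) = -2.0075 rad/s; magnitude 2.0075 rad/s.

2.01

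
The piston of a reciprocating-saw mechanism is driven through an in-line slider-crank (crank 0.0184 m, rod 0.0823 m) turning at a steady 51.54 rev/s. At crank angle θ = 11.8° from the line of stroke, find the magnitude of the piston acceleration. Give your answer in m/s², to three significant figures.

2290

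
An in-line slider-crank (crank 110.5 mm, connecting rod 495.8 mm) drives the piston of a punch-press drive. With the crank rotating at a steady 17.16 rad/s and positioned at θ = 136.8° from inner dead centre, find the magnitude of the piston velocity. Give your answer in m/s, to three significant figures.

ω = 17.16 rad/s
For an in-line slider-crank, x = r cosθ + √(L² − r² sin²θ), so v = −rω sinθ·[1 + r cosθ/√(L² − r² sin²θ)].
With r = 0.1105 m, L = 0.4958 m, θ = 136.8°: √(L² − r² sin²θ) = 0.49 m.
v = −0.1105·17.16·0.68455·[1 + 0.1105·-0.72897/0.49] = -1.0846 m/s.
|v| = 1.0846 m/s.

1.08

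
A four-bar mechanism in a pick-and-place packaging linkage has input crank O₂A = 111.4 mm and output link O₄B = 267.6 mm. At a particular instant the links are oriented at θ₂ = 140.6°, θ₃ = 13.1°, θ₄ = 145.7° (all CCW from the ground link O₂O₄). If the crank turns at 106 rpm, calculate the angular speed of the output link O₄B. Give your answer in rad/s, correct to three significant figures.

ω₂ = 11.1 rad/s (from 106 rpm).
Differentiating the loop-closure r₂e^{iθ₂}+r₃e^{iθ₃}=r₁+r₄e^{iθ₄} gives r₂ω₂e^{iθ₂}+r₃ω₃e^{iθ₃}=r₄ω₄e^{iθ₄}.
Eliminating the other unknown: ω₄ = r₂ω₂ sin(θ₂−θ₃) / [r₄ sin(θ₄−θ₃)].
Numerator sine = +0.79335; denominator sine = +0.73610.
Result = 0.1114·11.1·(+0.79335) / (0.2676·(+0.73610)) = +4.9804 rad/s; magnitude 4.9804 rad/s.

4.98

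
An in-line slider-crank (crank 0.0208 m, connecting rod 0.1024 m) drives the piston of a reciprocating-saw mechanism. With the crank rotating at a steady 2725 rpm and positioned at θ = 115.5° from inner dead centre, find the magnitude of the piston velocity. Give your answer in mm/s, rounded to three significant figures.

4880

ω = 2π·2725/60 = 285.4 rad/s
For an in-line slider-crank, x = r cosθ + √(L² − r² sin²θ), so v = −rω sinθ·[1 + r cosθ/√(L² − r² sin²θ)].
With r = 0.0208 m, L = 0.1024 m, θ = 115.5°: √(L² − r² sin²θ) = 0.10066 m.
v = −0.0208·285.4·0.90259·[1 + 0.0208·-0.43051/0.10066] = -4.8807 m/s.
|v| = 4.8807 m/s = 4880.7 mm/s.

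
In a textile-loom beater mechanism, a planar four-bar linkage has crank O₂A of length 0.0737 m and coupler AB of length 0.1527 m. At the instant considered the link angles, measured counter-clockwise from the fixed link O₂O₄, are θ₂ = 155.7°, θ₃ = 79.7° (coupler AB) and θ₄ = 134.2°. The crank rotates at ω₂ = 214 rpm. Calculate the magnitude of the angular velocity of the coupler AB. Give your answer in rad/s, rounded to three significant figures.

4.87

ω₂ = 22.41 rad/s (from 214 rpm).
Differentiating the loop-closure r₂e^{iθ₂}+r₃e^{iθ₃}=r₁+r₄e^{iθ₄} gives r₂ω₂e^{iθ₂}+r₃ω₃e^{iθ₃}=r₄ω₄e^{iθ₄}.
Eliminating the other unknown: ω₃ = r₂ω₂ sin(θ₄−θ₂) / [r₃ sin(θ₃−θ₄)].
Numerator sine = -0.36650; denominator sine = -0.81412.
Result = 0.0737·22.41·(-0.36650) / (0.1527·(-0.81412)) = +4.8692 rad/s; magnitude 4.8692 rad/s.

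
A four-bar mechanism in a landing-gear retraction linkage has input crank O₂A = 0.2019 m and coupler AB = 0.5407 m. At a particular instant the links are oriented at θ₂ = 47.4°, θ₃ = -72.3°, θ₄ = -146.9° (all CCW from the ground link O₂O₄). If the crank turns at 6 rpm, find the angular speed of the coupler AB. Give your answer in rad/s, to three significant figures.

0.0601

ω₂ = 0.6283 rad/s (from 6 rpm).
Differentiating the loop-closure r₂e^{iθ₂}+r₃e^{iθ₃}=r₁+r₄e^{iθ₄} gives r₂ω₂e^{iθ₂}+r₃ω₃e^{iθ₃}=r₄ω₄e^{iθ₄}.
Eliminating the other unknown: ω₃ = r₂ω₂ sin(θ₄−θ₂) / [r₃ sin(θ₃−θ₄)].
Numerator sine = +0.24700; denominator sine = +0.96410.
Result = 0.2019·0.6283·(+0.24700) / (0.5407·(+0.96410)) = +0.060108 rad/s; magnitude 0.060108 rad/s.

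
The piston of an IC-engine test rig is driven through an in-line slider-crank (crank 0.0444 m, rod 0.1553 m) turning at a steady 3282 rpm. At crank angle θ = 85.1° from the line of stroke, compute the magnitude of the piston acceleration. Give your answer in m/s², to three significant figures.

1090

ω = 2π·3282/60 = 343.7 rad/s
x(θ) = r cosθ + √(L² − r² sin²θ); with ω constant, a = ω²·d²x/dθ².
d²x/dθ² = −r cosθ − r²(cos2θ)/√u − r⁴ sin²2θ/(4u^{3/2}),  u = L² − r² sin²θ = 0.0221611 m².
Substituting r = 0.0444 m, L = 0.1553 m, θ = 85.1°: d²x/dθ² = +0.0092482 m.
a = ω²·d²x/dθ² = (343.7)²·(+0.0092482) = +1092.4 m/s²;  |a| = 1092.4 m/s².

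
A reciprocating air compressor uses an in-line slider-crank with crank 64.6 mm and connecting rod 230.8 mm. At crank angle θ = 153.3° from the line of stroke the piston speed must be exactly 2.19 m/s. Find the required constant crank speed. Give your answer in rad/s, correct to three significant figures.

101

For an in-line slider-crank, |v_piston| = rω|sinθ|·[1 + r cosθ/√(L² − r² sin²θ)].
With r = 0.0646 m, L = 0.2308 m, θ = 153.3°: the bracketed kinematic factor |dx/dθ| = 0.02171 m.
ω = v/|dx/dθ| = 2.19/0.02171 = 100.88 rad/s.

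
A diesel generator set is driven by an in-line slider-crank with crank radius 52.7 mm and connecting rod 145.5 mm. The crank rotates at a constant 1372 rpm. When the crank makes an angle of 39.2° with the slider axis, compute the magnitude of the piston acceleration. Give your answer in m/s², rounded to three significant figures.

938

ω = 2π·1372/60 = 143.7 rad/s
x(θ) = r cosθ + √(L² − r² sin²θ); with ω constant, a = ω²·d²x/dθ².
d²x/dθ² = −r cosθ − r²(cos2θ)/√u − r⁴ sin²2θ/(4u^{3/2}),  u = L² − r² sin²θ = 0.0200608 m².
Substituting r = 0.0527 m, L = 0.1455 m, θ = 39.2°: d²x/dθ² = -0.045434 m.
a = ω²·d²x/dθ² = (143.7)²·(-0.045434) = -937.87 m/s²;  |a| = 937.87 m/s².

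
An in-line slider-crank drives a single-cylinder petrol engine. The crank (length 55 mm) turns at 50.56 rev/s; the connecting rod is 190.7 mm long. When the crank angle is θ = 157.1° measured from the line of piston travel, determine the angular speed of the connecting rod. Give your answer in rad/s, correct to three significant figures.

ω = 317.7 rad/s (converted from 50.56 rev/s).
The rod makes angle φ with the slider axis where L sinφ = r sinθ; differentiating, L cosφ·φ̇ = r ω cosθ.
L cosφ = √(L² − r² sin²θ) = 0.1895 m.
|ω_rod| = r ω |cosθ| / √(L² − r² sin²θ) = 0.055·317.7·0.92119/0.1895 = 84.937 rad/s.

84.9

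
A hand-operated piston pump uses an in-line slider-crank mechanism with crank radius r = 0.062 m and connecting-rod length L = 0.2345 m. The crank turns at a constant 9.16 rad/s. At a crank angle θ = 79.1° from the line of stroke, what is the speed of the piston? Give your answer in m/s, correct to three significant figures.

0.587

ω = 9.16 rad/s
For an in-line slider-crank, x = r cosθ + √(L² − r² sin²θ), so v = −rω sinθ·[1 + r cosθ/√(L² − r² sin²θ)].
With r = 0.062 m, L = 0.2345 m, θ = 79.1°: √(L² − r² sin²θ) = 0.22646 m.
v = −0.062·9.16·0.98196·[1 + 0.062·0.18910/0.22646] = -0.58655 m/s.
|v| = 0.58655 m/s.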